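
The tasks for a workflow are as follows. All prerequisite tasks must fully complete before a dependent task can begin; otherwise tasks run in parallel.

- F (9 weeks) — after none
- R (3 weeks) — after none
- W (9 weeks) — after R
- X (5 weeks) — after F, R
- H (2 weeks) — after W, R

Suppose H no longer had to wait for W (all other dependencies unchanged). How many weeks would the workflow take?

With the dependency in place, F→X = 9+5 = 14 sets the finish at 14 weeks.
Without W→H, H's earliest start moves from 12 to 3.
New critical path: F→X = 9+5 = 14 ⇒ 14 weeks.

14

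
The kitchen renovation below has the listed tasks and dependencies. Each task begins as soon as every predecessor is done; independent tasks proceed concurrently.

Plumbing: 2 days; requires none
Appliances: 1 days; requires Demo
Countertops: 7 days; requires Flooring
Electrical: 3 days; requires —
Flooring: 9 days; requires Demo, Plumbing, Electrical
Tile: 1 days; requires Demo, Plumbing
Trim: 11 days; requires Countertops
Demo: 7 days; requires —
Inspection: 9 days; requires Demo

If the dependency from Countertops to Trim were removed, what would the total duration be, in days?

With the dependency in place, Demo→Flooring→Countertops→Trim = 7+9+7+11 = 34 sets the finish at 34 days.
Without Countertops→Trim, Trim's earliest start moves from 23 to 0.
New critical path: Demo→Flooring→Countertops = 7+9+7 = 23 ⇒ 23 days.

23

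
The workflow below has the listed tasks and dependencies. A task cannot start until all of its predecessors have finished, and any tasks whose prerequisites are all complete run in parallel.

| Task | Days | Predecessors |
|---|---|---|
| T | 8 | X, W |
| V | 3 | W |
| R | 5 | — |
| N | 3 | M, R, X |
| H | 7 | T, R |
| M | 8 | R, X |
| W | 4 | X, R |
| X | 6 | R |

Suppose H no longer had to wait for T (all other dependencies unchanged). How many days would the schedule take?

23

Before: longest chain R→X→W→T→H = 5+6+4+8+7 = 30, finish 30.
Without T→H, H's earliest start moves from 23 to 5.
The longest chain is now R→X→W→T = 5+6+4+8 = 23, so the schedule takes 23 days.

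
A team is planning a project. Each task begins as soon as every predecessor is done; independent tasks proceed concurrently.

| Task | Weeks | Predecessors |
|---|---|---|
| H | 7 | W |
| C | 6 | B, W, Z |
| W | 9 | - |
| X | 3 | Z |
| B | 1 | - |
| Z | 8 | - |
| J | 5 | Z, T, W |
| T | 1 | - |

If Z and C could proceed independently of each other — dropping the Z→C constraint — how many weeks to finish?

Original critical path: W→H = 9+7 = 16 ⇒ 16 weeks.
Dropping Z→C doesn't change C's earliest start (9); another predecessor still binds.
New critical path: W→H = 9+7 = 16 ⇒ 16 weeks.

16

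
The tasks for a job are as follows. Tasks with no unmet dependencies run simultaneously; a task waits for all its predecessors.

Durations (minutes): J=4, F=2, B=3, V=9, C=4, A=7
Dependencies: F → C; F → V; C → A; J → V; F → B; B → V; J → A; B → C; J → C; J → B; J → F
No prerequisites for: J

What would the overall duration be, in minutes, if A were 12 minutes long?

25

Actual critical path: J→F→B→C→A = 4+2+3+4+7 = 20 ⇒ 20 minutes.
A lies on that path, so at 12 minutes the path becomes 25 minutes.
The critical path is still J→F→B→C→A; finish is now 25 minutes.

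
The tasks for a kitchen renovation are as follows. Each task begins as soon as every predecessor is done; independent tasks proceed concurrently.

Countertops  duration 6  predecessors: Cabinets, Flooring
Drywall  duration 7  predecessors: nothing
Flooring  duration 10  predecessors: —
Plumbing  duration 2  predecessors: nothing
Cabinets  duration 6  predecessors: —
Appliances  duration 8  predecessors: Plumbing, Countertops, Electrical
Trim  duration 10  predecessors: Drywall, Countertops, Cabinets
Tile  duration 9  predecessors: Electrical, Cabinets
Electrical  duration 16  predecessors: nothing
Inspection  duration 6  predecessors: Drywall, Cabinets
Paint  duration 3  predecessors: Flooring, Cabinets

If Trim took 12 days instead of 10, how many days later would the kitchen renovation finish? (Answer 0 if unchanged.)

Critical path before the change: Flooring→Countertops→Trim = 10+6+10 = 26 giving 26 days.
Trim lies on that path, so at 12 days the path becomes 28 days.
No other chain overtakes it, so the finish is 28 days.
Change in finish: 28 − 26 = +2 days.

2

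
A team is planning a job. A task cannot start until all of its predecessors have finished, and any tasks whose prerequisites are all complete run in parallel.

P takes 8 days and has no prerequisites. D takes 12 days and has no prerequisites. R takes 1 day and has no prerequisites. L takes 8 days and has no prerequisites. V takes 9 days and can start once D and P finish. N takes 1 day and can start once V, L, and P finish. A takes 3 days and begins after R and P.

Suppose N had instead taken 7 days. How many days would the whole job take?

28

The binding path is D→V→N = 12+9+1 = 22; finish at 22 days.
N is on the critical path; changing it to 7 makes that path 28 days.
No other chain overtakes it, so the finish is 28 days.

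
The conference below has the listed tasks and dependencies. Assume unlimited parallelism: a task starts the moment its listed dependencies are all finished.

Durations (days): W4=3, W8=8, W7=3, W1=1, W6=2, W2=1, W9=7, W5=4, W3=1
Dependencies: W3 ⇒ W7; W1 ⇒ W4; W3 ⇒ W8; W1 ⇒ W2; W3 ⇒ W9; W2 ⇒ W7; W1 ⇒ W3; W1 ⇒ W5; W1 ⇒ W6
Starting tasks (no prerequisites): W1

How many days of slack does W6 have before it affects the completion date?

W1→W3→W8 = 1+1+8 = 10 sets the makespan at 10 days.
W6 finishes as early as 3 and must finish by 10.
So W6 can slip 10 − 3 = 7 days.

7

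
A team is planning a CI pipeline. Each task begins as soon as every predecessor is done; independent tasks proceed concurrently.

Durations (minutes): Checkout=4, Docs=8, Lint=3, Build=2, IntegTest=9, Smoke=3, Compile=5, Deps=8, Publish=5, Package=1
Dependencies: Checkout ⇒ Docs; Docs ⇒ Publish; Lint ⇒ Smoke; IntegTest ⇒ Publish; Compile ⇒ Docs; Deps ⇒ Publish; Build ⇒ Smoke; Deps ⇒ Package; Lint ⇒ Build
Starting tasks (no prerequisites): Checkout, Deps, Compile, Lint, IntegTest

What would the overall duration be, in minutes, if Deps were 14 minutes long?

19

Critical path before the change: Compile→Docs→Publish = 5+8+5 = 18 giving 18 minutes.
The longest path through Deps is only 13 minutes, so Deps has float 5.
New critical path: Deps→Publish = 14+5 = 19 ⇒ 19 minutes.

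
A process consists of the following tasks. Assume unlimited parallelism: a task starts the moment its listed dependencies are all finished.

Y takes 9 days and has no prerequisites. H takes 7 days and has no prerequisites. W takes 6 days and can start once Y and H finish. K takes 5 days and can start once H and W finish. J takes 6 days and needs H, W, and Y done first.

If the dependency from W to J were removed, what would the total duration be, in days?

Before: longest chain Y→W→J = 9+6+6 = 21, finish 21.
Without W→J, J's earliest start moves from 15 to 9.
New critical path: Y→W→K = 9+6+5 = 20 ⇒ 20 days.

20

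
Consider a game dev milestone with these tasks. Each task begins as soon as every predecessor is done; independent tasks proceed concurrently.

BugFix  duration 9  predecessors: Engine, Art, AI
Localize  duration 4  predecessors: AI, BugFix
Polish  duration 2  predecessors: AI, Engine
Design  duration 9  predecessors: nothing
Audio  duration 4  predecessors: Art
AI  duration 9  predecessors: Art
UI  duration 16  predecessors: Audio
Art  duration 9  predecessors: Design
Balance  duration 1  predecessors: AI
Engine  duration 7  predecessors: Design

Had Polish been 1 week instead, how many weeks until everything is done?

The binding path is Design→Art→AI→BugFix→Localize = 9+9+9+9+4 = 40; finish at 40 weeks.
Polish is off the critical path — its longest chain is 29 weeks, giving 11 of slack.
The critical path is still Design→Art→AI→BugFix→Localize; finish is now 40 weeks.

40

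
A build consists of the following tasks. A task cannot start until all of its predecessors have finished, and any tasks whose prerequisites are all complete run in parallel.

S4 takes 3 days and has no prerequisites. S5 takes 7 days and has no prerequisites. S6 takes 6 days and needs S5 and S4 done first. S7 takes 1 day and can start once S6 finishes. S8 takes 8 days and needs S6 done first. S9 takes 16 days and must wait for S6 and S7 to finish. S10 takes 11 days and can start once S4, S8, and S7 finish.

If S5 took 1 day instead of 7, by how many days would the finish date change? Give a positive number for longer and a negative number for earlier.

Baseline: S5→S6→S8→S10 = 7+6+8+11 = 32 → 32 days.
S5 is on the critical path; changing it to 1 makes that path 26 days.
The binding chain switches to S4→S6→S8→S10 = 3+6+8+11 = 28; finish 28 days.
Change in finish: 28 − 32 = -4 days.

-4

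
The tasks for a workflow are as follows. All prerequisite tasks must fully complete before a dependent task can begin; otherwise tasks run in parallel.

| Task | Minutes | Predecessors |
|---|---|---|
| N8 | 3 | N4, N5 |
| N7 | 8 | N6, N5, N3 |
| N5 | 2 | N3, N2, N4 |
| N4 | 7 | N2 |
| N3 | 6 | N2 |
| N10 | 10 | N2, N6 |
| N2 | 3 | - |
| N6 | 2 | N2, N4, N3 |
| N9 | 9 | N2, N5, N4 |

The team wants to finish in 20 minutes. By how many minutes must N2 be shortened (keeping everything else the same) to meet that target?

Current finish: 22 minutes; target: 20.
N2 is on every critical path, so each minute cut from N2 cuts the finish by one (this holds down to a finish of 20).
Need 22 − 20 = 2 minutes off N2 → N2 becomes 1 minute, finish becomes 20.

2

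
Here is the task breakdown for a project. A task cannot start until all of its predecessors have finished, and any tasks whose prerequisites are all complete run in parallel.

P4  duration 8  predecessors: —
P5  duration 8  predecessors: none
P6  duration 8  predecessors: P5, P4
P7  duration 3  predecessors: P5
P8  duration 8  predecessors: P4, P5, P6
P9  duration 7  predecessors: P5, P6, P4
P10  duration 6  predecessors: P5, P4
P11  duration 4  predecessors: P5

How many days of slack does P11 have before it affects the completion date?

The longest chain is P4→P6→P8 = 8+8+8 = 24; overall finish 24 days.
The longest chain containing P11 totals 12 days.
So P11 can slip 24 − 12 = 12 days.

12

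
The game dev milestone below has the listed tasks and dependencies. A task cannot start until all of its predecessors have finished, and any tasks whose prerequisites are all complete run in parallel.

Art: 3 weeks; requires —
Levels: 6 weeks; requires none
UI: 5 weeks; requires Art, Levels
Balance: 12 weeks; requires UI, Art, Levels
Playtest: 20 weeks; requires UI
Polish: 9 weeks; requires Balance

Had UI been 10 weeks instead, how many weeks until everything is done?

37

The binding path is Levels→UI→Balance→Polish = 6+5+12+9 = 32; finish at 32 weeks.
UI is on the critical path; changing it to 10 makes that path 37 weeks.
That remains the longest chain; total 37 weeks.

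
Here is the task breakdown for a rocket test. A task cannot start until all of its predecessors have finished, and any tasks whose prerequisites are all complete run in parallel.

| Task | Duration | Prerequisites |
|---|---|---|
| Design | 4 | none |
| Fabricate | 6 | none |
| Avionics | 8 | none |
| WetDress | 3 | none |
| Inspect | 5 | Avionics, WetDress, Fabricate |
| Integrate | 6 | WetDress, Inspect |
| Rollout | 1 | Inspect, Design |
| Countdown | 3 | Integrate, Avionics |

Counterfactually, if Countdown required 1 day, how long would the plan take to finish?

20

As given, the longest chain is Avionics→Inspect→Integrate→Countdown = 8+5+6+3 = 22, so the finish is 22 days.
Countdown is on the critical path; changing it to 1 makes that path 20 days.
That remains the longest chain; total 20 days.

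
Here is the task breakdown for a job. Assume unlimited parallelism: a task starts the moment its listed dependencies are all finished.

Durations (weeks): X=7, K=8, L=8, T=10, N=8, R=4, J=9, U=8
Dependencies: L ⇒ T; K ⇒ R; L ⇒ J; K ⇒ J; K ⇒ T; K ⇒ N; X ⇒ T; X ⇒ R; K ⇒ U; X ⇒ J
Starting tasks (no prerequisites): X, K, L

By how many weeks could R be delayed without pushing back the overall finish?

6

Critical path: K→T = 8+10 = 18, so the finish is 18 weeks.
R finishes as early as 12 and must finish by 18.
Slack of R = 14 − 8 = 6 weeks.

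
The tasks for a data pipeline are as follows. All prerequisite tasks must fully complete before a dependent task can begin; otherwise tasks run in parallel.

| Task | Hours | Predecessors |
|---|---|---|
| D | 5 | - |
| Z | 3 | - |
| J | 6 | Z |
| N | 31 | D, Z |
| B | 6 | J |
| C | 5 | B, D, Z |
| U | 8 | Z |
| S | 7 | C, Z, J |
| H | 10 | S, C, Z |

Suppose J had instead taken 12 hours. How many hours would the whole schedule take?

43

Critical path before the change: Z→J→B→C→S→H = 3+6+6+5+7+10 = 37 giving 37 hours.
J lies on that path, so at 12 hours the path becomes 43 hours.
No other chain overtakes it, so the finish is 43 hours.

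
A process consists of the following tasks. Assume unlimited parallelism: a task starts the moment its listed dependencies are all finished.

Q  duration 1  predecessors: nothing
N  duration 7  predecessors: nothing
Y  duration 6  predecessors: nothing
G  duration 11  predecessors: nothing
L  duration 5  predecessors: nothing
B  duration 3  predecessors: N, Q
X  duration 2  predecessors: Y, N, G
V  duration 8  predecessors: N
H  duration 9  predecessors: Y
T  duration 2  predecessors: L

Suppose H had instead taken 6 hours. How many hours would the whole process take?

Baseline: Y→H = 6+9 = 15 → 15 hours.
Since H is critical, the -3 change carries straight to that chain (now 12 hours).
New critical path: N→V = 7+8 = 15 ⇒ 15 hours.

15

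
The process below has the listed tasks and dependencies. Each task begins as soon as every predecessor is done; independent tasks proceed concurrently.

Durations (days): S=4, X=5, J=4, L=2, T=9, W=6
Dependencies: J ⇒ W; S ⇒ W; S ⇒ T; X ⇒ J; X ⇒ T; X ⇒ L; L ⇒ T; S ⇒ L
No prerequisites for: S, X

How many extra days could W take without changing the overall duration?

The longest chain is X→L→T = 5+2+9 = 16; overall finish 16 days.
The longest chain containing W totals 15 days.
So W can slip 16 − 15 = 1 day.

1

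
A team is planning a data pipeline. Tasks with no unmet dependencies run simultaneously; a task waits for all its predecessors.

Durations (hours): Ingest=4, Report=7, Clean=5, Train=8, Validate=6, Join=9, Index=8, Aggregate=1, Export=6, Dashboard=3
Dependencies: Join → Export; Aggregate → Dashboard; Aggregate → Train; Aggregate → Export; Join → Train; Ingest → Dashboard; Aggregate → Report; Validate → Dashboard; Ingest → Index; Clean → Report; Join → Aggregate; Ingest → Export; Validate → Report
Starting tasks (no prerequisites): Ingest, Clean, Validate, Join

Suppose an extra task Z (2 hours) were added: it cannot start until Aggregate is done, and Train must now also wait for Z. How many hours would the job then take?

Originally the job takes 18 hours.
With Z inserted, Train now waits for max(Aggregate, Join, Z).
New critical path: Join→Aggregate→Z→Train = 9+1+2+8 = 20 ⇒ 20 hours.

20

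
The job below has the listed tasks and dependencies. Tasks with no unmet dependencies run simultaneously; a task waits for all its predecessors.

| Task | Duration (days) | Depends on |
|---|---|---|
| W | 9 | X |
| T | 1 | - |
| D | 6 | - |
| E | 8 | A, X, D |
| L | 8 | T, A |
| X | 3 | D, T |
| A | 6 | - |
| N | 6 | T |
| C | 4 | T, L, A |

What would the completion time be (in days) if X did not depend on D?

With the dependency in place, A→L→C = 6+8+4 = 18 sets the finish at 18 days.
Without D→X, X's earliest start moves from 6 to 1.
The longest chain is now A→L→C = 6+8+4 = 18, so the plan takes 18 days.

18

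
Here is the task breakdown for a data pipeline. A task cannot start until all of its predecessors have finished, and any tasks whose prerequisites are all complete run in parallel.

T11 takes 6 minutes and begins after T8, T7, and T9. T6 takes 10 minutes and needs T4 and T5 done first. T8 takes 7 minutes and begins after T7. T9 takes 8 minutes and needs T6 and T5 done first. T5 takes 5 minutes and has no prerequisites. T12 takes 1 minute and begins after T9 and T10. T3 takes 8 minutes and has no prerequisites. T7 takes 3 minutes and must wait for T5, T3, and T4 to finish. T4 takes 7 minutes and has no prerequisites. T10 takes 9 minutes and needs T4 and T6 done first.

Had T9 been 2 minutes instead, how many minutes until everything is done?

27

Critical path before the change: T4→T6→T9→T11 = 7+10+8+6 = 31 giving 31 minutes.
T9 lies on that path, so at 2 minutes the path becomes 25 minutes.
Now T4→T6→T10→T12 = 7+10+9+1 = 27 is longest, so the finish becomes 27 minutes.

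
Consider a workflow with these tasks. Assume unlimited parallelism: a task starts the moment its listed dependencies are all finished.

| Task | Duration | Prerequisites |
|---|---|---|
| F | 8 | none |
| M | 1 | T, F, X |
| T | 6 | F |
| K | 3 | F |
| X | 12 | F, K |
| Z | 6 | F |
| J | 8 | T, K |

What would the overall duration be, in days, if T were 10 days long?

As given, the longest chain is F→K→X→M = 8+3+12+1 = 24, so the finish is 24 days.
T is off the critical path — its longest chain is 22 days, giving 2 of slack.
Now F→T→J = 8+10+8 = 26 is longest, so the finish becomes 26 days.

26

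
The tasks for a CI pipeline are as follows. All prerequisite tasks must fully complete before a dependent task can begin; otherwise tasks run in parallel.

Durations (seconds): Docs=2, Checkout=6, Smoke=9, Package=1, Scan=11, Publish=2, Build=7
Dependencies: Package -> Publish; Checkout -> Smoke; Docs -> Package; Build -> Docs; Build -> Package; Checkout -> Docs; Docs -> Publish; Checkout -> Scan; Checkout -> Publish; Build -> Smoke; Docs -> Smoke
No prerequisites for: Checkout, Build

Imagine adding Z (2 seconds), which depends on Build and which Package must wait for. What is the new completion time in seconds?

Originally the CI pipeline takes 18 seconds.
With Z inserted, Package now waits for max(Docs, Build, Z).
New critical path: Build→Docs→Smoke = 7+2+9 = 18 ⇒ 18 seconds.

18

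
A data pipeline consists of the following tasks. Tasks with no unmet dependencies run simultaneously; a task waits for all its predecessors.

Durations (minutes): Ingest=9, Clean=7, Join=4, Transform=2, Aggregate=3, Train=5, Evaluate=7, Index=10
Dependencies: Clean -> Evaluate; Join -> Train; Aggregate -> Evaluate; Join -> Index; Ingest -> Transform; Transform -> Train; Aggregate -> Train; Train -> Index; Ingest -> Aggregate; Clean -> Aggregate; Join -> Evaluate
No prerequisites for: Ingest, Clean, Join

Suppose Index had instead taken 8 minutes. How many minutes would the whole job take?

Critical path before the change: Ingest→Aggregate→Train→Index = 9+3+5+10 = 27 giving 27 minutes.
Index lies on that path, so at 8 minutes the path becomes 25 minutes.
That remains the longest chain; total 25 minutes.

25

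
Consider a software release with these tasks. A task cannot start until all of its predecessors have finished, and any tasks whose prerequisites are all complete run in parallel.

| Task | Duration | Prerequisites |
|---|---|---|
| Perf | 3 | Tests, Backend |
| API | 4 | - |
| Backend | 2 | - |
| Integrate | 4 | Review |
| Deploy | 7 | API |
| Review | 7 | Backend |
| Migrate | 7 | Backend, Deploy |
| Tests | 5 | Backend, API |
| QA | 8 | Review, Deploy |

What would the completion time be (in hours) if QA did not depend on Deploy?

18

With the dependency in place, API→Deploy→QA = 4+7+8 = 19 sets the finish at 19 hours.
Without Deploy→QA, QA's earliest start moves from 11 to 9.
The longest chain is now API→Deploy→Migrate = 4+7+7 = 18, so the project takes 18 hours.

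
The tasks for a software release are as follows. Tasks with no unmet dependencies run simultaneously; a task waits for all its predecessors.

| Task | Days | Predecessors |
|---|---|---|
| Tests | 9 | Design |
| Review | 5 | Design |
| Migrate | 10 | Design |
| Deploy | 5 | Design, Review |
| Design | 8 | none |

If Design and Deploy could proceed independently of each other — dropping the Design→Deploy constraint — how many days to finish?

18

With the dependency in place, Design→Review→Deploy = 8+5+5 = 18 sets the finish at 18 days.
Dropping Design→Deploy doesn't change Deploy's earliest start (13); another predecessor still binds.
After: Design→Review→Deploy = 8+5+5 = 18 → 18 days.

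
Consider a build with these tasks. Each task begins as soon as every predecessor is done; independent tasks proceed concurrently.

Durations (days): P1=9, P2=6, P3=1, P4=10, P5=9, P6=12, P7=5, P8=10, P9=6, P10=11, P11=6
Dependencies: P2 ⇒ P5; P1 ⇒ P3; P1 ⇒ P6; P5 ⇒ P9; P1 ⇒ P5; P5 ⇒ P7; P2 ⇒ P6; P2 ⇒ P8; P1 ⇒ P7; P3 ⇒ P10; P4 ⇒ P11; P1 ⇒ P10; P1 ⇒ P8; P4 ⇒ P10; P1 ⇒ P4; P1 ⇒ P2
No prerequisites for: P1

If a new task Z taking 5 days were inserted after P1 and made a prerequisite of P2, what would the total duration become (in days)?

Originally the job takes 30 days.
With Z inserted, P2 now waits for max(P1, Z).
New critical path: P1→Z→P2→P5→P9 = 9+5+6+9+6 = 35 ⇒ 35 days.

35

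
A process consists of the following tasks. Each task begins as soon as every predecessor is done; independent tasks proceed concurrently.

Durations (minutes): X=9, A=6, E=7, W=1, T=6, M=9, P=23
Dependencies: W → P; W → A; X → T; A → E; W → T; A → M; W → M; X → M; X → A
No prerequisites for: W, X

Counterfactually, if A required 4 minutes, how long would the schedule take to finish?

24

As given, the longest chain is X→A→M = 9+6+9 = 24, so the finish is 24 minutes.
Since A is critical, the -2 change carries straight to that chain (now 22 minutes).
New critical path: W→P = 1+23 = 24 ⇒ 24 minutes.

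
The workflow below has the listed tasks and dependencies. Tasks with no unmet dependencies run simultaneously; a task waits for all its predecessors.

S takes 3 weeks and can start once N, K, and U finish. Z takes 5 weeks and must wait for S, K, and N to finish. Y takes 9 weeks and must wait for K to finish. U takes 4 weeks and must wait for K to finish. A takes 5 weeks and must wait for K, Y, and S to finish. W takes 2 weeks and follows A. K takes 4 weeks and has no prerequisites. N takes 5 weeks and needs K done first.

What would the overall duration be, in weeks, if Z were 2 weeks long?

20

Actual critical path: K→Y→A→W = 4+9+5+2 = 20 ⇒ 20 weeks.
The longest path through Z is only 17 weeks, so Z has float 3.
That remains the longest chain; total 20 weeks.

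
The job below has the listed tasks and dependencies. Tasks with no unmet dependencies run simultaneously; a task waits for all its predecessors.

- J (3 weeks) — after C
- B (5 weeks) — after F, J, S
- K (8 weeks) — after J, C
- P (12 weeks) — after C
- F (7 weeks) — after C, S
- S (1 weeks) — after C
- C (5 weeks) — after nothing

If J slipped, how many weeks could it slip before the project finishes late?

2

The longest chain is C→S→F→B = 5+1+7+5 = 18; overall finish 18 weeks.
Longest path through J: 16 weeks (earliest finish 8, latest finish 10).
So J can slip 10 − 8 = 2 weeks.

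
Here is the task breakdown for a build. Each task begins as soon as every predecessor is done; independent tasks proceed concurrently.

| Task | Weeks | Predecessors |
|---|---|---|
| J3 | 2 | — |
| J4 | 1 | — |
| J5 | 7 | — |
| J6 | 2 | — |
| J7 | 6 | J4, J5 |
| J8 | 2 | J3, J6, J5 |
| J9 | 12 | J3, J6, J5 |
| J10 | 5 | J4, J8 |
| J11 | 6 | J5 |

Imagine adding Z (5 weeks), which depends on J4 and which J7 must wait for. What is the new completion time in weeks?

Originally the plan takes 19 weeks.
With Z inserted, J7 now waits for max(J4, J5, Z).
New critical path: J5→J9 = 7+12 = 19 ⇒ 19 weeks.

19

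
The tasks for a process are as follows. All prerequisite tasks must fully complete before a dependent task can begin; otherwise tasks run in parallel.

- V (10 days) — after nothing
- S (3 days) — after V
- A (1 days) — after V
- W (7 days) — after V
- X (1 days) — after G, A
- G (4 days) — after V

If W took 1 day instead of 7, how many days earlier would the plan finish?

2

Baseline: V→W = 10+7 = 17 → 17 days.
W lies on that path, so at 1 day the path becomes 11 days.
New critical path: V→G→X = 10+4+1 = 15 ⇒ 15 days.
Change in finish: 15 − 17 = -2 days.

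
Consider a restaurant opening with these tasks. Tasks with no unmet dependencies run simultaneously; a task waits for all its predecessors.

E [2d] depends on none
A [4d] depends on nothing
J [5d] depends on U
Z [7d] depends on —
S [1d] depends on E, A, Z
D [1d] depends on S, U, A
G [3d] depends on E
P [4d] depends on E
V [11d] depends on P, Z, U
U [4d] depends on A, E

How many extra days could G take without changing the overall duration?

14

A→U→V = 4+4+11 = 19 sets the makespan at 19 days.
G finishes as early as 5 and must finish by 19.
So G can slip 19 − 5 = 14 days.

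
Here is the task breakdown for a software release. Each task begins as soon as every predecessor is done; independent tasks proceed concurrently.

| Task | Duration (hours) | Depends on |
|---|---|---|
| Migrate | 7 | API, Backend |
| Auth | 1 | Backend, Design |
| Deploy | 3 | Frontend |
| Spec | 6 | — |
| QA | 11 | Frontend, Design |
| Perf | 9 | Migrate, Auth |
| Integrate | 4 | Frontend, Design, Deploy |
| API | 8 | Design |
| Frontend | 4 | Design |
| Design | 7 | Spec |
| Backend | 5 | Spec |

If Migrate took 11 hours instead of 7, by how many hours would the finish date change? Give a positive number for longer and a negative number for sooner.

Actual critical path: Spec→Design→API→Migrate→Perf = 6+7+8+7+9 = 37 ⇒ 37 hours.
Migrate lies on that path, so at 11 hours the path becomes 41 hours.
No other chain overtakes it, so the finish is 41 hours.
Change in finish: 41 − 37 = +4 hours.

4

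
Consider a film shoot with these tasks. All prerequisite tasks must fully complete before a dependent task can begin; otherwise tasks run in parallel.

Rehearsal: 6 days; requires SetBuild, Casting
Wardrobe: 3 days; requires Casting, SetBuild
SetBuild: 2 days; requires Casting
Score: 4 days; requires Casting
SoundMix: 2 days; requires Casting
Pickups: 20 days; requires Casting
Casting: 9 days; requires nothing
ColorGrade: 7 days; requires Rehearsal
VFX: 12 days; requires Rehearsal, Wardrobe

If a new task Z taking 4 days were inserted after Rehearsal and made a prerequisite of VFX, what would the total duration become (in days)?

Originally the plan takes 29 days.
With Z inserted, VFX now waits for max(Rehearsal, Wardrobe, Z).
New critical path: Casting→SetBuild→Rehearsal→Z→VFX = 9+2+6+4+12 = 33 ⇒ 33 days.

33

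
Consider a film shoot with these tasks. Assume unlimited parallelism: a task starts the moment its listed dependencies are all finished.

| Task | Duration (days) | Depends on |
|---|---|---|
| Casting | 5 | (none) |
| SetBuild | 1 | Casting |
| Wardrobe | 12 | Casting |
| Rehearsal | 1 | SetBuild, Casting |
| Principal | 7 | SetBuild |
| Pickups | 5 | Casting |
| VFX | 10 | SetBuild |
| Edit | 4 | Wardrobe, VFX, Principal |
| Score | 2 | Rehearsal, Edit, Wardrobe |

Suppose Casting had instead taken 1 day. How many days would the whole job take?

19

The binding path is Casting→Wardrobe→Edit→Score = 5+12+4+2 = 23; finish at 23 days.
Casting is on the critical path; changing it to 1 makes that path 19 days.
No other chain overtakes it, so the finish is 19 days.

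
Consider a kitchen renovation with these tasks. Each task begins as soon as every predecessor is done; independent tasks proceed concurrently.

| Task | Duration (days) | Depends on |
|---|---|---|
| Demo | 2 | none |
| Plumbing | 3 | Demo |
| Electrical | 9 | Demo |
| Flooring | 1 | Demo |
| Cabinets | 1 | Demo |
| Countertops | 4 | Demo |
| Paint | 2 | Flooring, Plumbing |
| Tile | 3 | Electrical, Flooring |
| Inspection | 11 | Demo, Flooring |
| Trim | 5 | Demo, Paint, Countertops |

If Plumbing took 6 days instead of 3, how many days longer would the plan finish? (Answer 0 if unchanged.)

1

Actual critical path: Demo→Electrical→Tile = 2+9+3 = 14 ⇒ 14 days.
Plumbing is off the critical path — its longest chain is 12 days, giving 2 of slack.
Now Demo→Plumbing→Paint→Trim = 2+6+2+5 = 15 is longest, so the finish becomes 15 days.
Change in finish: 15 − 14 = +1 days.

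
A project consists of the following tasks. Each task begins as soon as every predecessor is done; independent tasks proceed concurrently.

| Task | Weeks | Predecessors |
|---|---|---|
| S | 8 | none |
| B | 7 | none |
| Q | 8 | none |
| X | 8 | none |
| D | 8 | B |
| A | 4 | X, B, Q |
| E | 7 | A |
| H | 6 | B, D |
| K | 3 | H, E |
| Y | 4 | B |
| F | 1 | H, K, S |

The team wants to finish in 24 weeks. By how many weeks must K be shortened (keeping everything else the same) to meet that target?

Current finish: 25 weeks; target: 24.
K is on every critical path, so each week cut from K cuts the finish by one (this holds down to a finish of 23).
Need 25 − 24 = 1 week off K → K becomes 2 weeks, finish becomes 24.

1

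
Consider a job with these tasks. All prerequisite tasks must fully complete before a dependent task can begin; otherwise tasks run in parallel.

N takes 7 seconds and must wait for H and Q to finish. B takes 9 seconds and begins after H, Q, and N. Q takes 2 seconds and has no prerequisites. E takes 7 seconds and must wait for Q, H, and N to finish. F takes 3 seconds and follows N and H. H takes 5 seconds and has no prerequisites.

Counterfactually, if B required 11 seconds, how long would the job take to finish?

23

Baseline: H→N→B = 5+7+9 = 21 → 21 seconds.
Since B is critical, the +2 change carries straight to that chain (now 23 seconds).
The critical path is still H→N→B; finish is now 23 seconds.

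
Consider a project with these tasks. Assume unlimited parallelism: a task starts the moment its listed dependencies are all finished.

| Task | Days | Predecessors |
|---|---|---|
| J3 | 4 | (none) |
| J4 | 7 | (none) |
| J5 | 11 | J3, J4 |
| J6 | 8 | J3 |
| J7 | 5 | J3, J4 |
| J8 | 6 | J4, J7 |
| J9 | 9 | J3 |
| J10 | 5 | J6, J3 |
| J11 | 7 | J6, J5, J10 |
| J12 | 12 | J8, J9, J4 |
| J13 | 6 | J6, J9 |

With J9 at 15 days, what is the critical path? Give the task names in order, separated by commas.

Actual critical path: J4→J7→J8→J12 = 7+5+6+12 = 30 ⇒ 30 days.
J9 has 5 days of float (longest path through it is 25).
Now J3→J9→J12 = 4+15+12 = 31 is longest, so the finish becomes 31 days.

J3, J9, J12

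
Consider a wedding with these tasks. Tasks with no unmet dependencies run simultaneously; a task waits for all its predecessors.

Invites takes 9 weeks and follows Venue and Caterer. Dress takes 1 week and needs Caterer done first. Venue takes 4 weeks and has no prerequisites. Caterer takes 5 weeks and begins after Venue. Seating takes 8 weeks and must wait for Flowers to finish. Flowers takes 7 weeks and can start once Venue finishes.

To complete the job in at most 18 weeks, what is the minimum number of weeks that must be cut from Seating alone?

Current finish: 19 weeks; target: 18.
Seating is on every critical path, so each week cut from Seating cuts the finish by one (this holds down to a finish of 18).
Need 19 − 18 = 1 week off Seating → Seating becomes 7 weeks, finish becomes 18.

1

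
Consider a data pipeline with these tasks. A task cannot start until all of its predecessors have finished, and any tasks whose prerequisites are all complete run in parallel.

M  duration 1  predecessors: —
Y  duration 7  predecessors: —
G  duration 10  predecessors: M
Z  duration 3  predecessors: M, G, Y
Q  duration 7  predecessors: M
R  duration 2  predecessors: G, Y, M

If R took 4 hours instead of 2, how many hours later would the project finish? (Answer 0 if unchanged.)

Actual critical path: M→G→Z = 1+10+3 = 14 ⇒ 14 hours.
The longest path through R is only 13 hours, so R has float 1.
Now M→G→R = 1+10+4 = 15 is longest, so the finish becomes 15 hours.
Change in finish: 15 − 14 = +1 hours.

1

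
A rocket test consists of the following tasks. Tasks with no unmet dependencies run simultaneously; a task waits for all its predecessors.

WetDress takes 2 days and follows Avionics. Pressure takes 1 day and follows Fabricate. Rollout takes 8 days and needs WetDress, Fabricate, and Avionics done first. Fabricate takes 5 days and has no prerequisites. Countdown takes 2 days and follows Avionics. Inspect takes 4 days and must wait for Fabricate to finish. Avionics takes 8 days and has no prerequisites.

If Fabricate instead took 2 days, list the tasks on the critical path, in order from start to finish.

Actual critical path: Avionics→WetDress→Rollout = 8+2+8 = 18 ⇒ 18 days.
Fabricate has 5 days of float (longest path through it is 13).
No other chain overtakes it, so the finish is 18 days.

Avionics, WetDress, Rollout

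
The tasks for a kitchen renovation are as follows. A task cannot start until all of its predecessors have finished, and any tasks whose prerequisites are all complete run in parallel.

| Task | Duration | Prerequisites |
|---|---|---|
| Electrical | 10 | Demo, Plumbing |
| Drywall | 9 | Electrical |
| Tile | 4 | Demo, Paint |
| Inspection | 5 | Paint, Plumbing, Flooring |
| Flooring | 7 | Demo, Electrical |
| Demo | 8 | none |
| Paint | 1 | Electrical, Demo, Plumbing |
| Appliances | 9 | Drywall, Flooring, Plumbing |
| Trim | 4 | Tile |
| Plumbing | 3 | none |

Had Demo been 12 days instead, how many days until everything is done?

The binding path is Demo→Electrical→Drywall→Appliances = 8+10+9+9 = 36; finish at 36 days.
Demo is on the critical path; changing it to 12 makes that path 40 days.
No other chain overtakes it, so the finish is 40 days.

40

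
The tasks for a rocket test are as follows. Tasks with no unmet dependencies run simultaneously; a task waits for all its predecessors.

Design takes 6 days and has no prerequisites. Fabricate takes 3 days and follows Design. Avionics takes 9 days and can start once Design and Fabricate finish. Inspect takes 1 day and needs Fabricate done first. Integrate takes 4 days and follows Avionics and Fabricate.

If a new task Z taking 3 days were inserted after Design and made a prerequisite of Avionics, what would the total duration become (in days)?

22

Originally the plan takes 22 days.
With Z inserted, Avionics now waits for max(Design, Fabricate, Z).
New critical path: Design→Z→Avionics→Integrate = 6+3+9+4 = 22 ⇒ 22 days.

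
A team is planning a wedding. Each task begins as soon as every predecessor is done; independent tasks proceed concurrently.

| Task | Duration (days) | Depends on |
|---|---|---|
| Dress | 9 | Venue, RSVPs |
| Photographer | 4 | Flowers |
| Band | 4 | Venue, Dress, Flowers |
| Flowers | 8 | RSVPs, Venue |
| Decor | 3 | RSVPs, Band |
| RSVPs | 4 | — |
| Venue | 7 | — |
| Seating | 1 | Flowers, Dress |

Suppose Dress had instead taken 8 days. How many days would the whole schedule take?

22

As given, the longest chain is Venue→Dress→Band→Decor = 7+9+4+3 = 23, so the finish is 23 days.
Dress lies on that path, so at 8 days the path becomes 22 days.
No other chain overtakes it, so the finish is 22 days.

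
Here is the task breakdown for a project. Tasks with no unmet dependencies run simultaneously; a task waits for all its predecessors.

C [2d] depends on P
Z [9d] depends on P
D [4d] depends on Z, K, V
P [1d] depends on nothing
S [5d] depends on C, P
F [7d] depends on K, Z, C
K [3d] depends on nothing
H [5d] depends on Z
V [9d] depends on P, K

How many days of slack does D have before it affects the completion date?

Critical path: P→Z→F = 1+9+7 = 17, so the finish is 17 days.
Longest path through D: 16 days (earliest finish 16, latest finish 17).
So D can slip 17 − 16 = 1 day.

1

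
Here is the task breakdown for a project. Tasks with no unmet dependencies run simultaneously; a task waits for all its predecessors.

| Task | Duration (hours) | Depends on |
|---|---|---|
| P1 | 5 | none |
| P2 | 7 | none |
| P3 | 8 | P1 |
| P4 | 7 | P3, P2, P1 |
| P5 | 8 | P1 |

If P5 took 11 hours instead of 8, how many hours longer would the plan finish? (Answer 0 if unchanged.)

Actual critical path: P1→P3→P4 = 5+8+7 = 20 ⇒ 20 hours.
The longest path through P5 is only 13 hours, so P5 has float 7.
The critical path is still P1→P3→P4; finish is now 20 hours.
Change in finish: 20 − 20 = +0 hours.

0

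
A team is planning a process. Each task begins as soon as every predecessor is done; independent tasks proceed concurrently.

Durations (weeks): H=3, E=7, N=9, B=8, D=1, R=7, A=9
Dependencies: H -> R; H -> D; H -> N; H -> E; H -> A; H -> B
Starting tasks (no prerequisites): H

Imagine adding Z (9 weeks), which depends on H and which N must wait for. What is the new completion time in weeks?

21

Originally the job takes 12 weeks.
With Z inserted, N now waits for max(H, Z).
New critical path: H→Z→N = 3+9+9 = 21 ⇒ 21 weeks.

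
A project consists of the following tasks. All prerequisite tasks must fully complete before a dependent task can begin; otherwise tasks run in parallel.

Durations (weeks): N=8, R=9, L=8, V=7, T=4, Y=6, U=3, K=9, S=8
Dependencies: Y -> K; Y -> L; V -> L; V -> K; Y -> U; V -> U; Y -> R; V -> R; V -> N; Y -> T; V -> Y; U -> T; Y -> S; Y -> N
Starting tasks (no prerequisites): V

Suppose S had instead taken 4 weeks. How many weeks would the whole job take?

Baseline: V→Y→R = 7+6+9 = 22 → 22 weeks.
The longest path through S is only 21 weeks, so S has float 1.
No other chain overtakes it, so the finish is 22 weeks.

22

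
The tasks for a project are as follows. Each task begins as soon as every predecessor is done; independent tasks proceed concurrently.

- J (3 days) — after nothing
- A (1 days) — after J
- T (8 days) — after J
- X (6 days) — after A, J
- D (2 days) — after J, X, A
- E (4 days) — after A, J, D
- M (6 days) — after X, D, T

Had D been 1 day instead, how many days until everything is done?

Actual critical path: J→A→X→D→M = 3+1+6+2+6 = 18 ⇒ 18 days.
Since D is critical, the -1 change carries straight to that chain (now 17 days).
That remains the longest chain; total 17 days.

17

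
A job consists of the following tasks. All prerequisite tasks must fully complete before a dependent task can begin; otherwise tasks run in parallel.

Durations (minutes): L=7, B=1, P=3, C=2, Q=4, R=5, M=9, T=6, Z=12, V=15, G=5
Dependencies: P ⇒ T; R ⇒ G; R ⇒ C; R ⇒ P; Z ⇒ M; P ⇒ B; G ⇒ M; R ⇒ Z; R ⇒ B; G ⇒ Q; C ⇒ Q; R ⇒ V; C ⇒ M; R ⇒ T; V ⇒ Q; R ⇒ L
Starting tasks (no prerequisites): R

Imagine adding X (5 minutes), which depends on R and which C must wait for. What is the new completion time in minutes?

26

Originally the job takes 26 minutes.
With X inserted, C now waits for max(R, X).
New critical path: R→Z→M = 5+12+9 = 26 ⇒ 26 minutes.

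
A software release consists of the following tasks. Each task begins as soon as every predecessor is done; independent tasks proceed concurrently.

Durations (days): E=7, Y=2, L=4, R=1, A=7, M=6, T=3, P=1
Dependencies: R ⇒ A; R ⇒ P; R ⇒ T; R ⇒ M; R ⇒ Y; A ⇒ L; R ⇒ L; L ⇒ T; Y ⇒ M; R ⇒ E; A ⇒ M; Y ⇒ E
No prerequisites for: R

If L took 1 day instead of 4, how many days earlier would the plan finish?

1

Critical path before the change: R→A→L→T = 1+7+4+3 = 15 giving 15 days.
Since L is critical, the -3 change carries straight to that chain (now 12 days).
Now R→A→M = 1+7+6 = 14 is longest, so the finish becomes 14 days.
Change in finish: 14 − 15 = -1 days.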